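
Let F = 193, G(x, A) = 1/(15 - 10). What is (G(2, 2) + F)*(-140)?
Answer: -27048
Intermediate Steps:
G(x, A) = ⅕ (G(x, A) = 1/5 = ⅕)
(G(2, 2) + F)*(-140) = (⅕ + 193)*(-140) = (966/5)*(-140) = -27048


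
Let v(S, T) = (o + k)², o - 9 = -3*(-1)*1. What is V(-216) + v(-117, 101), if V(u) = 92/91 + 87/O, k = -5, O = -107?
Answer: 479040/9737 ≈ 49.198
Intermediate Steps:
o = 12 (o = 9 - 3*(-1)*1 = 9 + 3*1 = 9 + 3 = 12)
V(u) = 1927/9737 (V(u) = 92/91 + 87/(-107) = 92*(1/91) + 87*(-1/107) = 92/91 - 87/107 = 1927/9737)
v(S, T) = 49 (v(S, T) = (12 - 5)² = 7² = 49)
V(-216) + v(-117, 101) = 1927/9737 + 49 = 479040/9737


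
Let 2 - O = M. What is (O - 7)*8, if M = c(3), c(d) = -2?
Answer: -24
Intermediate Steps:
M = -2
O = 4 (O = 2 - 1*(-2) = 2 + 2 = 4)
(O - 7)*8 = (4 - 7)*8 = -3*8 = -24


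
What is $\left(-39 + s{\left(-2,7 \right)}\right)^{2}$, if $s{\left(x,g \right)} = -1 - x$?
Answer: $1444$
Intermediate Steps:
$\left(-39 + s{\left(-2,7 \right)}\right)^{2} = \left(-39 - -1\right)^{2} = \left(-39 + \left(-1 + 2\right)\right)^{2} = \left(-39 + 1\right)^{2} = \left(-38\right)^{2} = 1444$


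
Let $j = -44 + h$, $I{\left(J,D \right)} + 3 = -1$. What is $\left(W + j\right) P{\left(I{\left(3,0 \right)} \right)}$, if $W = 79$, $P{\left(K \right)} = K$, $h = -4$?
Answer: $-124$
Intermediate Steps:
$I{\left(J,D \right)} = -4$ ($I{\left(J,D \right)} = -3 - 1 = -4$)
$j = -48$ ($j = -44 - 4 = -48$)
$\left(W + j\right) P{\left(I{\left(3,0 \right)} \right)} = \left(79 - 48\right) \left(-4\right) = 31 \left(-4\right) = -124$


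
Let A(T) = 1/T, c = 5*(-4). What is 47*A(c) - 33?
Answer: -707/20 ≈ -35.350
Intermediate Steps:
c = -20
47*A(c) - 33 = 47/(-20) - 33 = 47*(-1/20) - 33 = -47/20 - 33 = -707/20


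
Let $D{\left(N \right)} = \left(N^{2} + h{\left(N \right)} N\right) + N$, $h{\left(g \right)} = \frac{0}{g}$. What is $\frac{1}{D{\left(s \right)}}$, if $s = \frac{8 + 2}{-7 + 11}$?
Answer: $\frac{4}{35} \approx 0.11429$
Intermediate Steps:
$h{\left(g \right)} = 0$
$s = \frac{5}{2}$ ($s = \frac{10}{4} = 10 \cdot \frac{1}{4} = \frac{5}{2} \approx 2.5$)
$D{\left(N \right)} = N + N^{2}$ ($D{\left(N \right)} = \left(N^{2} + 0 N\right) + N = \left(N^{2} + 0\right) + N = N^{2} + N = N + N^{2}$)
$\frac{1}{D{\left(s \right)}} = \frac{1}{\frac{5}{2} \left(1 + \frac{5}{2}\right)} = \frac{1}{\frac{5}{2} \cdot \frac{7}{2}} = \frac{1}{\frac{35}{4}} = \frac{4}{35}$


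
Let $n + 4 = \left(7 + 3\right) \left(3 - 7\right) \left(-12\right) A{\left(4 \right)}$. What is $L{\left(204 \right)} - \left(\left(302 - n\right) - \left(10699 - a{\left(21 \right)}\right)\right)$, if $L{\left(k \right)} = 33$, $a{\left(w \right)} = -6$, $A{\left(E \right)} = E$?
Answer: $12352$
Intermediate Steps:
$n = 1916$ ($n = -4 + \left(7 + 3\right) \left(3 - 7\right) \left(-12\right) 4 = -4 + 10 \left(-4\right) \left(-12\right) 4 = -4 + \left(-40\right) \left(-12\right) 4 = -4 + 480 \cdot 4 = -4 + 1920 = 1916$)
$L{\left(204 \right)} - \left(\left(302 - n\right) - \left(10699 - a{\left(21 \right)}\right)\right) = 33 - \left(\left(302 - 1916\right) - \left(10699 - -6\right)\right) = 33 - \left(\left(302 - 1916\right) - \left(10699 + 6\right)\right) = 33 - \left(-1614 - 10705\right) = 33 - -12319 = 33 + 12319 = 12352$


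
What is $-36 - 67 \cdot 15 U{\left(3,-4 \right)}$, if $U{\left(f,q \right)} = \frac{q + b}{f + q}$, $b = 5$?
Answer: $969$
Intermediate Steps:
$U{\left(f,q \right)} = \frac{5 + q}{f + q}$ ($U{\left(f,q \right)} = \frac{q + 5}{f + q} = \frac{5 + q}{f + q}$)
$-36 - 67 \cdot 15 U{\left(3,-4 \right)} = -36 - 67 \cdot 15 \frac{5 - 4}{3 - 4} = -36 - 67 \cdot 15 \frac{1}{-1} \cdot 1 = -36 - 67 \cdot 15 \left(\left(-1\right) 1\right) = -36 - 67 \cdot 15 \left(-1\right) = -36 - -1005 = -36 + 1005 = 969$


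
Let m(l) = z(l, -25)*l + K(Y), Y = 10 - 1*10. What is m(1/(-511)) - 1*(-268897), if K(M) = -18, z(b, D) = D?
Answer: 137397194/511 ≈ 2.6888e+5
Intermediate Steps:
Y = 0 (Y = 10 - 10 = 0)
m(l) = -18 - 25*l (m(l) = -25*l - 18 = -18 - 25*l)
m(1/(-511)) - 1*(-268897) = (-18 - 25/(-511)) - 1*(-268897) = (-18 - 25*(-1/511)) + 268897 = (-18 + 25/511) + 268897 = -9173/511 + 268897 = 137397194/511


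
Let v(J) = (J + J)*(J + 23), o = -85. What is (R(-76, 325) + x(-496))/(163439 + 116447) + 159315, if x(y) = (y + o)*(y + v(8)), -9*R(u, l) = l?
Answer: 401310342485/2518974 ≈ 1.5932e+5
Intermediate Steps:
v(J) = 2*J*(23 + J) (v(J) = (2*J)*(23 + J) = 2*J*(23 + J))
R(u, l) = -l/9
x(y) = (-85 + y)*(496 + y) (x(y) = (y - 85)*(y + 2*8*(23 + 8)) = (-85 + y)*(y + 2*8*31) = (-85 + y)*(y + 496) = (-85 + y)*(496 + y))
(R(-76, 325) + x(-496))/(163439 + 116447) + 159315 = (-⅑*325 + (-42160 + (-496)² + 411*(-496)))/(163439 + 116447) + 159315 = (-325/9 + (-42160 + 246016 - 203856))/279886 + 159315 = (-325/9 + 0)*(1/279886) + 159315 = -325/9*1/279886 + 159315 = -325/2518974 + 159315 = 401310342485/2518974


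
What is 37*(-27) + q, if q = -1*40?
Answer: -1039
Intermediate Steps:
q = -40
37*(-27) + q = 37*(-27) - 40 = -999 - 40 = -1039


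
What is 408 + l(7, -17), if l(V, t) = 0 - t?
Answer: 425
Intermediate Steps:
l(V, t) = -t
408 + l(7, -17) = 408 - 1*(-17) = 408 + 17 = 425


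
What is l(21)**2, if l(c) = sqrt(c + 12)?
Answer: 33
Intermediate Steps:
l(c) = sqrt(12 + c)
l(21)**2 = (sqrt(12 + 21))**2 = (sqrt(33))**2 = 33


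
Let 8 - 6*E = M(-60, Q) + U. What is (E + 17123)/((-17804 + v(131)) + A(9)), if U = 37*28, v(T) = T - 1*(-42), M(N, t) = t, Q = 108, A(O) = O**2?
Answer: -50801/52650 ≈ -0.96488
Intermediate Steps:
v(T) = 42 + T (v(T) = T + 42 = 42 + T)
U = 1036
E = -568/3 (E = 4/3 - (108 + 1036)/6 = 4/3 - 1/6*1144 = 4/3 - 572/3 = -568/3 ≈ -189.33)
(E + 17123)/((-17804 + v(131)) + A(9)) = (-568/3 + 17123)/((-17804 + (42 + 131)) + 9**2) = 50801/(3*((-17804 + 173) + 81)) = 50801/(3*(-17631 + 81)) = (50801/3)/(-17550) = (50801/3)*(-1/17550) = -50801/52650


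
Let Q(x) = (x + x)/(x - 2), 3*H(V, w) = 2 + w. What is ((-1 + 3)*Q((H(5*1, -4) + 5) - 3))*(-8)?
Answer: 64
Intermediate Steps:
H(V, w) = 2/3 + w/3 (H(V, w) = (2 + w)/3 = 2/3 + w/3)
Q(x) = 2*x/(-2 + x) (Q(x) = (2*x)/(-2 + x) = 2*x/(-2 + x))
((-1 + 3)*Q((H(5*1, -4) + 5) - 3))*(-8) = ((-1 + 3)*(2*(((2/3 + (1/3)*(-4)) + 5) - 3)/(-2 + (((2/3 + (1/3)*(-4)) + 5) - 3))))*(-8) = (2*(2*(((2/3 - 4/3) + 5) - 3)/(-2 + (((2/3 - 4/3) + 5) - 3))))*(-8) = (2*(2*((-2/3 + 5) - 3)/(-2 + ((-2/3 + 5) - 3))))*(-8) = (2*(2*(13/3 - 3)/(-2 + (13/3 - 3))))*(-8) = (2*(2*(4/3)/(-2 + 4/3)))*(-8) = (2*(2*(4/3)/(-2/3)))*(-8) = (2*(2*(4/3)*(-3/2)))*(-8) = (2*(-4))*(-8) = -8*(-8) = 64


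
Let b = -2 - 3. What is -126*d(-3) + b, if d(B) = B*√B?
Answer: -5 + 378*I*√3 ≈ -5.0 + 654.71*I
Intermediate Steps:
d(B) = B^(3/2)
b = -5
-126*d(-3) + b = -(-378)*I*√3 - 5 = 378*I*√3 - 5 = -5 + 378*I*√3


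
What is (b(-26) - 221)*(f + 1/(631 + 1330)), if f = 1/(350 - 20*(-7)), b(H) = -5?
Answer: -276963/480445 ≈ -0.57647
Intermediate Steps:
f = 1/490 (f = 1/(350 + 140) = 1/490 ≈ 0.0020408)
(b(-26) - 221)*(f + 1/(631 + 1330)) = (-5 - 221)*(1/490 + 1/(631 + 1330)) = -226*(1/490 + 1/1961) = -226*2451/960890 = -276963/480445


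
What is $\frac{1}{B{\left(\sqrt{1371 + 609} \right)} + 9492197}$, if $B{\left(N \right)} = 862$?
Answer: $\frac{1}{9493059} \approx 1.0534 \cdot 10^{-7}$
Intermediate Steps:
$\frac{1}{B{\left(\sqrt{1371 + 609} \right)} + 9492197} = \frac{1}{862 + 9492197} = \frac{1}{9493059}$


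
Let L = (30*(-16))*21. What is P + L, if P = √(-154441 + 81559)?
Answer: -10080 + 3*I*√8098 ≈ -10080.0 + 269.97*I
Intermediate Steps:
P = 3*I*√8098 (P = √(-72882) = 3*I*√8098 ≈ 269.97*I)
L = -10080 (L = -480*21 = -10080)
P + L = 3*I*√8098 - 10080 = -10080 + 3*I*√8098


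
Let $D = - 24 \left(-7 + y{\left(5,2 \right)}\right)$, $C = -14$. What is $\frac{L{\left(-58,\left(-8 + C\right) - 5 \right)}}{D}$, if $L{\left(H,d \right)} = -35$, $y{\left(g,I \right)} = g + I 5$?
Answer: $\frac{35}{192} \approx 0.18229$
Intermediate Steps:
$y{\left(g,I \right)} = g + 5 I$
$D = -192$ ($D = - 24 \left(-7 + \left(5 + 5 \cdot 2\right)\right) = - 24 \left(-7 + \left(5 + 10\right)\right) = - 24 \left(-7 + 15\right) = \left(-24\right) 8 = -192$)
$\frac{L{\left(-58,\left(-8 + C\right) - 5 \right)}}{D} = - \frac{35}{-192} = \left(-35\right) \left(- \frac{1}{192}\right) = \frac{35}{192}$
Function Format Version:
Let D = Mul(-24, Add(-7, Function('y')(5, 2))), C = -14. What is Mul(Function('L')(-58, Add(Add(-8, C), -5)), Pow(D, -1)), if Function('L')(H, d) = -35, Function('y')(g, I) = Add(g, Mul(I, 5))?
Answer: Rational(35, 192) ≈ 0.18229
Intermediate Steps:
Function('y')(g, I) = Add(g, Mul(5, I))
D = -192 (D = Mul(-24, Add(-7, Add(5, Mul(5, 2)))) = Mul(-24, Add(-7, Add(5, 10))) = Mul(-24, Add(-7, 15)) = Mul(-24, 8) = -192)
Mul(Function('L')(-58, Add(Add(-8, C), -5)), Pow(D, -1)) = Mul(-35, Pow(-192, -1)) = Mul(-35, Rational(-1, 192)) = Rational(35, 192)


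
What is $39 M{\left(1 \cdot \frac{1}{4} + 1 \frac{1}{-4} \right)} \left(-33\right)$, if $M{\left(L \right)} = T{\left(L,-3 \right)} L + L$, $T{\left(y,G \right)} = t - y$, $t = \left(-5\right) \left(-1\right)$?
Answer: $0$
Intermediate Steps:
$t = 5$
$T{\left(y,G \right)} = 5 - y$
$M{\left(L \right)} = L + L \left(5 - L\right)$ ($M{\left(L \right)} = \left(5 - L\right) L + L = L \left(5 - L\right) + L = L + L \left(5 - L\right)$)
$39 M{\left(1 \cdot \frac{1}{4} + 1 \frac{1}{-4} \right)} \left(-33\right) = 39 \left(1 \cdot \frac{1}{4} + 1 \frac{1}{-4}\right) \left(6 - \left(1 \cdot \frac{1}{4} + 1 \frac{1}{-4}\right)\right) \left(-33\right) = 39 \left(1 \cdot \frac{1}{4} + 1 \left(- \frac{1}{4}\right)\right) \left(6 - \left(1 \cdot \frac{1}{4} + 1 \left(- \frac{1}{4}\right)\right)\right) \left(-33\right) = 39 \left(\frac{1}{4} - \frac{1}{4}\right) \left(6 - \left(\frac{1}{4} - \frac{1}{4}\right)\right) \left(-33\right) = 39 \cdot 0 \left(6 - 0\right) \left(-33\right) = 39 \cdot 0 \left(6 + 0\right) \left(-33\right) = 39 \cdot 0 \cdot 6 \left(-33\right) = 39 \cdot 0 \left(-33\right) = 0 \left(-33\right) = 0$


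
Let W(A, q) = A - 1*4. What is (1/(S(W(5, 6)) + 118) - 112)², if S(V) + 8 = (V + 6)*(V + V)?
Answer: 192848769/15376 ≈ 12542.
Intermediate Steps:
W(A, q) = -4 + A (W(A, q) = A - 4 = -4 + A)
S(V) = -8 + 2*V*(6 + V) (S(V) = -8 + (V + 6)*(V + V) = -8 + (6 + V)*(2*V) = -8 + 2*V*(6 + V))
(1/(S(W(5, 6)) + 118) - 112)² = (1/((-8 + 2*(-4 + 5)² + 12*(-4 + 5)) + 118) - 112)² = (1/((-8 + 2*1² + 12*1) + 118) - 112)² = (1/((-8 + 2*1 + 12) + 118) - 112)² = (1/((-8 + 2 + 12) + 118) - 112)² = (1/(6 + 118) - 112)² = (1/124 - 112)² = (-13887/124)² = 192848769/15376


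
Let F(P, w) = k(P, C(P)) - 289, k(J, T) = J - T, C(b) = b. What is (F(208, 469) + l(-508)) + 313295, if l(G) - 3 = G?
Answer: 312501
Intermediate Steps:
l(G) = 3 + G
F(P, w) = -289 (F(P, w) = (P - P) - 289 = 0 - 289 = -289)
(F(208, 469) + l(-508)) + 313295 = (-289 + (3 - 508)) + 313295 = (-289 - 505) + 313295 = -794 + 313295 = 312501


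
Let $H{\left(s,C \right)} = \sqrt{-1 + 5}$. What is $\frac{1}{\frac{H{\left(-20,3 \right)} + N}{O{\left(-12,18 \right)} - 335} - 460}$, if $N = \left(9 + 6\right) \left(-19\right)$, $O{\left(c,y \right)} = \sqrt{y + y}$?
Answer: $- \frac{329}{151057} \approx -0.002178$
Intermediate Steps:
$O{\left(c,y \right)} = \sqrt{2} \sqrt{y}$ ($O{\left(c,y \right)} = \sqrt{2 y} = \sqrt{2} \sqrt{y}$)
$H{\left(s,C \right)} = 2$ ($H{\left(s,C \right)} = \sqrt{4} = 2$)
$N = -285$ ($N = 15 \left(-19\right) = -285$)
$\frac{1}{\frac{H{\left(-20,3 \right)} + N}{O{\left(-12,18 \right)} - 335} - 460} = \frac{1}{\frac{2 - 285}{\sqrt{2} \sqrt{18} - 335} - 460} = \frac{1}{- \frac{283}{\sqrt{2} \cdot 3 \sqrt{2} - 335} - 460} = \frac{1}{- \frac{283}{6 - 335} - 460} = \frac{1}{- \frac{283}{-329} - 460} = \frac{1}{\left(-283\right) \left(- \frac{1}{329}\right) - 460} = \frac{1}{\frac{283}{329} - 460} = \frac{1}{- \frac{151057}{329}} = - \frac{329}{151057}$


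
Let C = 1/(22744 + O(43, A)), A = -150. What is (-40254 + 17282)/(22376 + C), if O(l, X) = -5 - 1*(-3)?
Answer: -522429224/508874993 ≈ -1.0266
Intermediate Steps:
O(l, X) = -2 (O(l, X) = -5 + 3 = -2)
C = 1/22742 (C = 1/(22744 - 2) = 1/22742 ≈ 4.3972e-5)
(-40254 + 17282)/(22376 + C) = (-40254 + 17282)/(22376 + 1/22742) = -22972/508874993/22742 = -22972*22742/508874993 = -522429224/508874993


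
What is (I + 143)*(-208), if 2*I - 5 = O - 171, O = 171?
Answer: -30264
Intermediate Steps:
I = 5/2 (I = 5/2 + (171 - 171)/2 = 5/2 + (½)*0 = 5/2 + 0 = 5/2 ≈ 2.5000)
(I + 143)*(-208) = (5/2 + 143)*(-208) = (291/2)*(-208) = -30264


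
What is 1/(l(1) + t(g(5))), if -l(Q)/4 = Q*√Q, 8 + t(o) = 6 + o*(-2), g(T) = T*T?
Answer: -1/56 ≈ -0.017857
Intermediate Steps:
g(T) = T²
t(o) = -2 - 2*o (t(o) = -8 + (6 + o*(-2)) = -8 + (6 - 2*o) = -2 - 2*o)
l(Q) = -4*Q^(3/2) (l(Q) = -4*Q*√Q = -4*Q^(3/2))
1/(l(1) + t(g(5))) = 1/(-4*1^(3/2) + (-2 - 2*5²)) = 1/(-4*1 + (-2 - 2*25)) = 1/(-4 + (-2 - 50)) = 1/(-4 - 52) = 1/(-56) = -1/56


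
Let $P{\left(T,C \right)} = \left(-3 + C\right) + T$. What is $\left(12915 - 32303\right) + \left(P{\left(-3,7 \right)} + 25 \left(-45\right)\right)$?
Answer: $-20512$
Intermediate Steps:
$P{\left(T,C \right)} = -3 + C + T$
$\left(12915 - 32303\right) + \left(P{\left(-3,7 \right)} + 25 \left(-45\right)\right) = \left(12915 - 32303\right) + \left(\left(-3 + 7 - 3\right) + 25 \left(-45\right)\right) = -19388 + \left(1 - 1125\right) = -19388 - 1124 = -20512$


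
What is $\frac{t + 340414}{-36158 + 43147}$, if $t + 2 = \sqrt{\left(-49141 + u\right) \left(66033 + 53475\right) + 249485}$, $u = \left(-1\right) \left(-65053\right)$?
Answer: $\frac{340412}{6989} + \frac{\sqrt{1901860781}}{6989} \approx 54.947$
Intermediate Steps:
$u = 65053$
$t = -2 + \sqrt{1901860781}$ ($t = -2 + \sqrt{\left(-49141 + 65053\right) \left(66033 + 53475\right) + 249485} = -2 + \sqrt{15912 \cdot 119508 + 249485} = -2 + \sqrt{1901611296 + 249485} = -2 + \sqrt{1901860781} \approx 43608.0$)
$\frac{t + 340414}{-36158 + 43147} = \frac{\left(-2 + \sqrt{1901860781}\right) + 340414}{-36158 + 43147} = \frac{340412 + \sqrt{1901860781}}{6989} = \left(340412 + \sqrt{1901860781}\right) \frac{1}{6989} = \frac{340412}{6989} + \frac{\sqrt{1901860781}}{6989}$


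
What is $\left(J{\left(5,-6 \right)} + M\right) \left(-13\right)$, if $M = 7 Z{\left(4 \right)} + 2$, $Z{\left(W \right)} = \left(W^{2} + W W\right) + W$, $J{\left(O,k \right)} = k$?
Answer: $-3224$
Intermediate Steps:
$Z{\left(W \right)} = W + 2 W^{2}$ ($Z{\left(W \right)} = \left(W^{2} + W^{2}\right) + W = 2 W^{2} + W = W + 2 W^{2}$)
$M = 254$ ($M = 7 \cdot 4 \left(1 + 2 \cdot 4\right) + 2 = 7 \cdot 4 \left(1 + 8\right) + 2 = 7 \cdot 4 \cdot 9 + 2 = 7 \cdot 36 + 2 = 252 + 2 = 254$)
$\left(J{\left(5,-6 \right)} + M\right) \left(-13\right) = \left(-6 + 254\right) \left(-13\right) = 248 \left(-13\right) = -3224$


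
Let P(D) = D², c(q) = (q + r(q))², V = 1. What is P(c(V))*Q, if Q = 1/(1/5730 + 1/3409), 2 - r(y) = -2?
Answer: 12208481250/9139 ≈ 1.3359e+6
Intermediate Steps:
r(y) = 4 (r(y) = 2 - 1*(-2) = 2 + 2 = 4)
Q = 19533570/9139 (Q = 1/(1/5730 + 1/3409) = 1/(9139/19533570) = 19533570/9139 ≈ 2137.4)
c(q) = (4 + q)² (c(q) = (q + 4)² = (4 + q)²)
P(c(V))*Q = ((4 + 1)²)²*(19533570/9139) = (5²)²*(19533570/9139) = 25²*(19533570/9139) = 625*(19533570/9139) = 12208481250/9139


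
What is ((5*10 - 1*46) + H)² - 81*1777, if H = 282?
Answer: -62141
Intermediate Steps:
((5*10 - 1*46) + H)² - 81*1777 = ((5*10 - 1*46) + 282)² - 81*1777 = ((50 - 46) + 282)² - 1*143937 = (4 + 282)² - 143937 = 286² - 143937 = 81796 - 143937 = -62141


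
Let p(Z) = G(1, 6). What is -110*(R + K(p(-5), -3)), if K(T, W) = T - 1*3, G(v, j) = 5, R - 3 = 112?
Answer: -12870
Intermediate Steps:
R = 115 (R = 3 + 112 = 115)
p(Z) = 5
K(T, W) = -3 + T (K(T, W) = T - 3 = -3 + T)
-110*(R + K(p(-5), -3)) = -110*(115 + (-3 + 5)) = -110*(115 + 2) = -110*117 = -12870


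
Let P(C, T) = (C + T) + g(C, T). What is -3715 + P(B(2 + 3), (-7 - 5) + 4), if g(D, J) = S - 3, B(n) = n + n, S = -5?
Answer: -3721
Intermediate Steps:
B(n) = 2*n
g(D, J) = -8 (g(D, J) = -5 - 3 = -8)
P(C, T) = -8 + C + T (P(C, T) = (C + T) - 8 = -8 + C + T)
-3715 + P(B(2 + 3), (-7 - 5) + 4) = -3715 + (-8 + 2*(2 + 3) + ((-7 - 5) + 4)) = -3715 + (-8 + 2*5 + (-12 + 4)) = -3715 + (-8 + 10 - 8) = -3715 - 6 = -3721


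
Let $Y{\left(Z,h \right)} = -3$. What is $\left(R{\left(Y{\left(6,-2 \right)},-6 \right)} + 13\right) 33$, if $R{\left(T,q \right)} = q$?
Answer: $231$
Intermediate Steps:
$\left(R{\left(Y{\left(6,-2 \right)},-6 \right)} + 13\right) 33 = \left(-6 + 13\right) 33 = 7 \cdot 33 = 231$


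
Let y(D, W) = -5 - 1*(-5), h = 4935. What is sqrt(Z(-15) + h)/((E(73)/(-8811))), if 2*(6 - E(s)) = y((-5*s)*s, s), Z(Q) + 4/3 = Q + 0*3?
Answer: -979*sqrt(11067) ≈ -1.0299e+5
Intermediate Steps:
Z(Q) = -4/3 + Q (Z(Q) = -4/3 + (Q + 0*3) = -4/3 + (Q + 0) = -4/3 + Q)
y(D, W) = 0 (y(D, W) = -5 + 5 = 0)
E(s) = 6 (E(s) = 6 - 1/2*0 = 6 + 0 = 6)
sqrt(Z(-15) + h)/((E(73)/(-8811))) = sqrt((-4/3 - 15) + 4935)/((6/(-8811))) = sqrt(-49/3 + 4935)/((6*(-1/8811))) = sqrt(14756/3)/(-2/2937) = (2*sqrt(11067)/3)*(-2937/2) = -979*sqrt(11067)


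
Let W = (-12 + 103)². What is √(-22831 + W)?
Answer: 5*I*√582 ≈ 120.62*I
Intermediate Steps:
W = 8281 (W = 91² = 8281)
√(-22831 + W) = √(-22831 + 8281) = √(-14550) = 5*I*√582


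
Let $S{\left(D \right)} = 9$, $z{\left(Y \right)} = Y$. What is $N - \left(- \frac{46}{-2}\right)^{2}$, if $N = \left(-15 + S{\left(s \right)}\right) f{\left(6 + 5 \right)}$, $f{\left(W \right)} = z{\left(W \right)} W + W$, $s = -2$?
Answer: $-1321$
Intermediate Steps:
$f{\left(W \right)} = W + W^{2}$ ($f{\left(W \right)} = W W + W = W^{2} + W = W + W^{2}$)
$N = -792$ ($N = \left(-15 + 9\right) \left(6 + 5\right) \left(1 + \left(6 + 5\right)\right) = - 6 \cdot 11 \left(1 + 11\right) = - 6 \cdot 11 \cdot 12 = \left(-6\right) 132 = -792$)
$N - \left(- \frac{46}{-2}\right)^{2} = -792 - \left(- \frac{46}{-2}\right)^{2} = -792 - \left(\left(-46\right) \left(- \frac{1}{2}\right)\right)^{2} = -792 - 23^{2} = -792 - 529 = -1321$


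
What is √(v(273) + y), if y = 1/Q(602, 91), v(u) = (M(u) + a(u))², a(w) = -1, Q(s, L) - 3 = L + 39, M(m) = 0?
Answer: √17822/133 ≈ 1.0038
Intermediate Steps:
Q(s, L) = 42 + L (Q(s, L) = 3 + (L + 39) = 3 + (39 + L) = 42 + L)
v(u) = 1 (v(u) = (0 - 1)² = (-1)² = 1)
y = 1/133 (y = 1/(42 + 91) = 1/133 ≈ 0.0075188)
√(v(273) + y) = √(1 + 1/133) = √(134/133) = √17822/133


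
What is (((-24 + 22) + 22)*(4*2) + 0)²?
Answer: 25600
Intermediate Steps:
(((-24 + 22) + 22)*(4*2) + 0)² = ((-2 + 22)*8 + 0)² = (20*8 + 0)² = (160 + 0)² = 160² = 25600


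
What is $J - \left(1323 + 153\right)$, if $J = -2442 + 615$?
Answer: $-3303$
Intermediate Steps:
$J = -1827$
$J - \left(1323 + 153\right) = -1827 - \left(1323 + 153\right) = -1827 - 1476 = -3303$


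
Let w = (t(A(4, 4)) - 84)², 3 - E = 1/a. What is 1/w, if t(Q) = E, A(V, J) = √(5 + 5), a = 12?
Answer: 144/946729 ≈ 0.00015210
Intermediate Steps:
A(V, J) = √10
E = 35/12 (E = 3 - 1/12 = 35/12 ≈ 2.9167)
t(Q) = 35/12
w = 946729/144 (w = (35/12 - 84)² = (-973/12)² = 946729/144 ≈ 6574.5)
1/w = 1/(946729/144) = 144/946729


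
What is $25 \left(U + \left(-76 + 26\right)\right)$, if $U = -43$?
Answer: $-2325$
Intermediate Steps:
$25 \left(U + \left(-76 + 26\right)\right) = 25 \left(-43 + \left(-76 + 26\right)\right) = 25 \left(-43 - 50\right) = 25 \left(-93\right) = -2325$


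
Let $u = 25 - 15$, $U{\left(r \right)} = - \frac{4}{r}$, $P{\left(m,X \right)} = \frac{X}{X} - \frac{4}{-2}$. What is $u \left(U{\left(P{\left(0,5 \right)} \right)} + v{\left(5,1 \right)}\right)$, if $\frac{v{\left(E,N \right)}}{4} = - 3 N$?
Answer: $- \frac{400}{3} \approx -133.33$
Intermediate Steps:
$P{\left(m,X \right)} = 3$ ($P{\left(m,X \right)} = 1 - -2 = 1 + 2 = 3$)
$v{\left(E,N \right)} = - 12 N$ ($v{\left(E,N \right)} = 4 \left(- 3 N\right) = - 12 N$)
$u = 10$
$u \left(U{\left(P{\left(0,5 \right)} \right)} + v{\left(5,1 \right)}\right) = 10 \left(- \frac{4}{3} - 12\right) = 10 \left(- \frac{40}{3}\right) = - \frac{400}{3}$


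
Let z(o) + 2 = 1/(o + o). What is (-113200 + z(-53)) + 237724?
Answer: 13199331/106 ≈ 1.2452e+5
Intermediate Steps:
z(o) = -2 + 1/(2*o) (z(o) = -2 + 1/(o + o) = -2 + 1/(2*o))
(-113200 + z(-53)) + 237724 = (-113200 + (-2 + (½)/(-53))) + 237724 = (-113200 + (-2 + (½)*(-1/53))) + 237724 = (-113200 + (-2 - 1/106)) + 237724 = (-113200 - 213/106) + 237724 = -11999413/106 + 237724 = 13199331/106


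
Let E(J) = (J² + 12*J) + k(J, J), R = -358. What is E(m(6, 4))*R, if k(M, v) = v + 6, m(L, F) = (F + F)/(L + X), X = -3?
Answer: -153940/9 ≈ -17104.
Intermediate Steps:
m(L, F) = 2*F/(-3 + L) (m(L, F) = (F + F)/(L - 3) = (2*F)/(-3 + L) = 2*F/(-3 + L))
k(M, v) = 6 + v
E(J) = 6 + J² + 13*J (E(J) = (J² + 12*J) + (6 + J) = 6 + J² + 13*J)
E(m(6, 4))*R = (6 + (2*4/(-3 + 6))² + 13*(2*4/(-3 + 6)))*(-358) = (6 + (2*4/3)² + 13*(2*4/3))*(-358) = (6 + (2*4*(⅓))² + 13*(2*4*(⅓)))*(-358) = (6 + (8/3)² + 13*(8/3))*(-358) = (6 + 64/9 + 104/3)*(-358) = (430/9)*(-358) = -153940/9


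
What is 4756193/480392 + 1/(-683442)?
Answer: 1625290787957/164160034632 ≈ 9.9007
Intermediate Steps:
4756193/480392 + 1/(-683442) = 4756193*(1/480392) - 1/683442 = 4756193/480392 - 1/683442 = 1625290787957/164160034632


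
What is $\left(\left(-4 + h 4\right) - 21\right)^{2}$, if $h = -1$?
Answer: $841$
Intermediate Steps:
$\left(\left(-4 + h 4\right) - 21\right)^{2} = \left(\left(-4 - 4\right) - 21\right)^{2} = \left(-8 - 21\right)^{2} = \left(-29\right)^{2} = 841$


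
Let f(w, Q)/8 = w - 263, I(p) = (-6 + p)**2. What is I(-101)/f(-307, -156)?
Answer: -11449/4560 ≈ -2.5107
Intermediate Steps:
f(w, Q) = -2104 + 8*w (f(w, Q) = 8*(w - 263) = 8*(-263 + w) = -2104 + 8*w)
I(-101)/f(-307, -156) = (-6 - 101)**2/(-2104 + 8*(-307)) = (-107)**2/(-2104 - 2456) = 11449/(-4560) = 11449*(-1/4560) = -11449/4560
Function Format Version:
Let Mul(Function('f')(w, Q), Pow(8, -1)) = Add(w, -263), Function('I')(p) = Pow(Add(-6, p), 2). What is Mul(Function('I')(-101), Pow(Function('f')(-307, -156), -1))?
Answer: Rational(-11449, 4560) ≈ -2.5107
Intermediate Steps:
Function('f')(w, Q) = Add(-2104, Mul(8, w)) (Function('f')(w, Q) = Mul(8, Add(w, -263)) = Mul(8, Add(-263, w)) = Add(-2104, Mul(8, w)))
Mul(Function('I')(-101), Pow(Function('f')(-307, -156), -1)) = Mul(Pow(Add(-6, -101), 2), Pow(Add(-2104, Mul(8, -307)), -1)) = Mul(Pow(-107, 2), Pow(Add(-2104, -2456), -1)) = Mul(11449, Pow(-4560, -1)) = Mul(11449, Rational(-1, 4560)) = Rational(-11449, 4560)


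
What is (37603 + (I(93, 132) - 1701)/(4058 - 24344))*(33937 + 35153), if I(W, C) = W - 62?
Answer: 179261790080/69 ≈ 2.5980e+9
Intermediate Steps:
I(W, C) = -62 + W
(37603 + (I(93, 132) - 1701)/(4058 - 24344))*(33937 + 35153) = (37603 + ((-62 + 93) - 1701)/(4058 - 24344))*(33937 + 35153) = (37603 + (31 - 1701)/(-20286))*69090 = (37603 - 1670*(-1/20286))*69090 = (37603 + 835/10143)*69090 = (381408064/10143)*69090 = 179261790080/69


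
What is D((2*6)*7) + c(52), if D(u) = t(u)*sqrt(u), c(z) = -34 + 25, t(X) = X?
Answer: -9 + 168*sqrt(21) ≈ 760.87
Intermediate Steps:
c(z) = -9
D(u) = u**(3/2) (D(u) = u*sqrt(u) = u**(3/2))
D((2*6)*7) + c(52) = ((2*6)*7)**(3/2) - 9 = (12*7)**(3/2) - 9 = 84**(3/2) - 9 = 168*sqrt(21) - 9 = -9 + 168*sqrt(21)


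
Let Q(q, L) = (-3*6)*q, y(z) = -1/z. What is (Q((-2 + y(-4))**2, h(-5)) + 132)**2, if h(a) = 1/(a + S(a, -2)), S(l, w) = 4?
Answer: 378225/64 ≈ 5909.8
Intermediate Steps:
h(a) = 1/(4 + a) (h(a) = 1/(a + 4) = 1/(4 + a))
Q(q, L) = -18*q
(Q((-2 + y(-4))**2, h(-5)) + 132)**2 = (-18*(-2 - 1/(-4))**2 + 132)**2 = (-18*(-2 - 1*(-1/4))**2 + 132)**2 = (-18*(-2 + 1/4)**2 + 132)**2 = (-18*(-7/4)**2 + 132)**2 = (-18*49/16 + 132)**2 = (-441/8 + 132)**2 = (615/8)**2 = 378225/64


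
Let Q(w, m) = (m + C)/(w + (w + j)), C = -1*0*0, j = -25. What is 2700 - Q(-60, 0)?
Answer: 2700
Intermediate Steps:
C = 0 (C = 0*0 = 0)
Q(w, m) = m/(-25 + 2*w) (Q(w, m) = (m + 0)/(w + (w - 25)) = m/(w + (-25 + w)) = m/(-25 + 2*w))
2700 - Q(-60, 0) = 2700 - 0/(-25 + 2*(-60)) = 2700 - 0/(-25 - 120) = 2700 - 0/(-145) = 2700 - 0*(-1)/145 = 2700 - 1*0 = 2700 + 0 = 2700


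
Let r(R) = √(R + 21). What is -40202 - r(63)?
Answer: -40202 - 2*√21 ≈ -40211.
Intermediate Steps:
r(R) = √(21 + R)
-40202 - r(63) = -40202 - √(21 + 63) = -40202 - √84 = -40202 - 2*√21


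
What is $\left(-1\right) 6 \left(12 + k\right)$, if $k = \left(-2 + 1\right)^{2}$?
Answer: $-78$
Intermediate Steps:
$k = 1$ ($k = \left(-1\right)^{2} = 1$)
$\left(-1\right) 6 \left(12 + k\right) = \left(-1\right) 6 \left(12 + 1\right) = \left(-6\right) 13 = -78$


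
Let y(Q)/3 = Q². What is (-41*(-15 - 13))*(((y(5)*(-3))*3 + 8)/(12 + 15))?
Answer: -765716/27 ≈ -28360.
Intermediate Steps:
y(Q) = 3*Q²
(-41*(-15 - 13))*(((y(5)*(-3))*3 + 8)/(12 + 15)) = (-41*(-15 - 13))*((((3*5²)*(-3))*3 + 8)/(12 + 15)) = (-41*(-28))*((((3*25)*(-3))*3 + 8)/27) = 1148*(((75*(-3))*3 + 8)*(1/27)) = 1148*((-225*3 + 8)*(1/27)) = 1148*((-675 + 8)*(1/27)) = 1148*(-667*1/27) = 1148*(-667/27) = -765716/27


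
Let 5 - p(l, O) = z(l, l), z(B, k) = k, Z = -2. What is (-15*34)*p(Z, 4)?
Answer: -3570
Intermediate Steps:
p(l, O) = 5 - l
(-15*34)*p(Z, 4) = (-15*34)*(5 - 1*(-2)) = -510*(5 + 2) = -510*7 = -3570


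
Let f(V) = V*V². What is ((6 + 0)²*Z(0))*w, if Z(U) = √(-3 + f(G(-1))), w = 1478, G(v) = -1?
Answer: 106416*I ≈ 1.0642e+5*I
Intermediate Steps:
f(V) = V³
Z(U) = 2*I (Z(U) = √(-3 + (-1)³) = √(-3 - 1) = √(-4) = 2*I)
((6 + 0)²*Z(0))*w = ((6 + 0)²*(2*I))*1478 = (6²*(2*I))*1478 = (36*(2*I))*1478 = (72*I)*1478 = 106416*I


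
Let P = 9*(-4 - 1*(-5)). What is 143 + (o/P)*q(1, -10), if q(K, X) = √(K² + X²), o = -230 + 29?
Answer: 143 - 67*√101/3 ≈ -81.447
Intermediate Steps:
o = -201
P = 9 (P = 9*(-4 + 5) = 9*1 = 9)
143 + (o/P)*q(1, -10) = 143 + (-201/9)*√(1² + (-10)²) = 143 + (-201*⅑)*√(1 + 100) = 143 - 67*√101/3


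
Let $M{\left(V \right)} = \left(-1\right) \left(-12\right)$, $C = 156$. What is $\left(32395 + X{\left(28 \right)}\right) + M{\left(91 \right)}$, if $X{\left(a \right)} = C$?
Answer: $32563$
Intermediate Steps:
$M{\left(V \right)} = 12$
$X{\left(a \right)} = 156$
$\left(32395 + X{\left(28 \right)}\right) + M{\left(91 \right)} = \left(32395 + 156\right) + 12 = 32551 + 12 = 32563$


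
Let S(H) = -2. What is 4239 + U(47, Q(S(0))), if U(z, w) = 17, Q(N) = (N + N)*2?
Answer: 4256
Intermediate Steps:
Q(N) = 4*N (Q(N) = (2*N)*2 = 4*N)
4239 + U(47, Q(S(0))) = 4239 + 17 = 4256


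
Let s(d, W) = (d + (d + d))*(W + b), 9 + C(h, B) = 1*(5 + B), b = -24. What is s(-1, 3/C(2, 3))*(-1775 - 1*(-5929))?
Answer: 336474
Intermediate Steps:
C(h, B) = -4 + B (C(h, B) = -9 + 1*(5 + B) = -9 + (5 + B) = -4 + B)
s(d, W) = 3*d*(-24 + W) (s(d, W) = (d + (d + d))*(W - 24) = (d + 2*d)*(-24 + W) = (3*d)*(-24 + W) = 3*d*(-24 + W))
s(-1, 3/C(2, 3))*(-1775 - 1*(-5929)) = (3*(-1)*(-24 + 3/(-4 + 3)))*(-1775 - 1*(-5929)) = (3*(-1)*(-24 + 3/(-1)))*(-1775 + 5929) = (3*(-1)*(-24 + 3*(-1)))*4154 = (3*(-1)*(-24 - 3))*4154 = (3*(-1)*(-27))*4154 = 81*4154 = 336474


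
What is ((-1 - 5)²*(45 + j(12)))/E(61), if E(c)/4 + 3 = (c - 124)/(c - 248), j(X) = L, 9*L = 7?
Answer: -38522/249 ≈ -154.71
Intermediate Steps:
L = 7/9 (L = (⅑)*7 = 7/9 ≈ 0.77778)
j(X) = 7/9
E(c) = -12 + 4*(-124 + c)/(-248 + c) (E(c) = -12 + 4*((c - 124)/(c - 248)) = -12 + 4*((-124 + c)/(-248 + c)) = -12 + 4*(-124 + c)/(-248 + c))
((-1 - 5)²*(45 + j(12)))/E(61) = ((-1 - 5)²*(45 + 7/9))/((8*(310 - 1*61)/(-248 + 61))) = ((-6)²*(412/9))/((8*(310 - 61)/(-187))) = (36*(412/9))/((8*(-1/187)*249)) = 1648/(-1992/187) = 1648*(-187/1992) = -38522/249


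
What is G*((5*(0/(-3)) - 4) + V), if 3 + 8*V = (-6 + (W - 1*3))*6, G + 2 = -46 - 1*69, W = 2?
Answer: 9009/8 ≈ 1126.1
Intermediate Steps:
G = -117 (G = -2 + (-46 - 1*69) = -2 + (-46 - 69) = -2 - 115 = -117)
V = -45/8 (V = -3/8 + ((-6 + (2 - 1*3))*6)/8 = -3/8 + ((-6 + (2 - 3))*6)/8 = -3/8 + ((-6 - 1)*6)/8 = -3/8 + (-7*6)/8 = -3/8 + (1/8)*(-42) = -3/8 - 21/4 = -45/8 ≈ -5.6250)
G*((5*(0/(-3)) - 4) + V) = -117*((5*(0/(-3)) - 4) - 45/8) = -117*((5*(0*(-1/3)) - 4) - 45/8) = -117*((5*0 - 4) - 45/8) = -117*((0 - 4) - 45/8) = -117*(-4 - 45/8) = -117*(-77/8) = 9009/8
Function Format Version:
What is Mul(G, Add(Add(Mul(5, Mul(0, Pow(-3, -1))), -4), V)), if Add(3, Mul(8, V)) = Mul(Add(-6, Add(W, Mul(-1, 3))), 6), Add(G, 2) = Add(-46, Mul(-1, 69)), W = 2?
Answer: Rational(9009, 8) ≈ 1126.1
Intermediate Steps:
G = -117 (G = Add(-2, Add(-46, Mul(-1, 69))) = Add(-2, Add(-46, -69)) = Add(-2, -115) = -117)
V = Rational(-45, 8) (V = Add(Rational(-3, 8), Mul(Rational(1, 8), Mul(Add(-6, Add(2, Mul(-1, 3))), 6))) = Add(Rational(-3, 8), Mul(Rational(1, 8), Mul(Add(-6, Add(2, -3)), 6))) = Add(Rational(-3, 8), Mul(Rational(1, 8), Mul(Add(-6, -1), 6))) = Add(Rational(-3, 8), Mul(Rational(1, 8), Mul(-7, 6))) = Add(Rational(-3, 8), Mul(Rational(1, 8), -42)) = Add(Rational(-3, 8), Rational(-21, 4)) = Rational(-45, 8) ≈ -5.6250)
Mul(G, Add(Add(Mul(5, Mul(0, Pow(-3, -1))), -4), V)) = Mul(-117, Add(Add(Mul(5, Mul(0, Pow(-3, -1))), -4), Rational(-45, 8))) = Mul(-117, Add(Add(Mul(5, Mul(0, Rational(-1, 3))), -4), Rational(-45, 8))) = Mul(-117, Add(Add(Mul(5, 0), -4), Rational(-45, 8))) = Mul(-117, Add(Add(0, -4), Rational(-45, 8))) = Mul(-117, Add(-4, Rational(-45, 8))) = Mul(-117, Rational(-77, 8)) = Rational(9009, 8)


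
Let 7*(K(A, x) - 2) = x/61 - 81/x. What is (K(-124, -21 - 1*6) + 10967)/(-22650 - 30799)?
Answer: -4683919/22822723 ≈ -0.20523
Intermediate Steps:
K(A, x) = 2 - 81/(7*x) + x/427 (K(A, x) = 2 + (x/61 - 81/x)/7 = 2 + (-81/x + x/61)/7 = 2 + (-81/(7*x) + x/427) = 2 - 81/(7*x) + x/427)
(K(-124, -21 - 1*6) + 10967)/(-22650 - 30799) = ((-4941 + (-21 - 1*6)*(854 + (-21 - 1*6)))/(427*(-21 - 1*6)) + 10967)/(-22650 - 30799) = ((-4941 + (-21 - 6)*(854 + (-21 - 6)))/(427*(-21 - 6)) + 10967)/(-53449) = ((1/427)*(-4941 - 27*(854 - 27))/(-27) + 10967)*(-1/53449) = ((1/427)*(-1/27)*(-4941 - 27*827) + 10967)*(-1/53449) = ((1/427)*(-1/27)*(-4941 - 22329) + 10967)*(-1/53449) = ((1/427)*(-1/27)*(-27270) + 10967)*(-1/53449) = (1010/427 + 10967)*(-1/53449) = (4683919/427)*(-1/53449) = -4683919/22822723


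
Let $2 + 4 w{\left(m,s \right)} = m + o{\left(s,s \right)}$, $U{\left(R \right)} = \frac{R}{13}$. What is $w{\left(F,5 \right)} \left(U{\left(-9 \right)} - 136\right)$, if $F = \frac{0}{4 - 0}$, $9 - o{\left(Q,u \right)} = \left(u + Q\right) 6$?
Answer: $\frac{94181}{52} \approx 1811.2$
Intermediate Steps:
$o{\left(Q,u \right)} = 9 - 6 Q - 6 u$ ($o{\left(Q,u \right)} = 9 - \left(u + Q\right) 6 = 9 - \left(Q + u\right) 6 = 9 - \left(6 Q + 6 u\right) = 9 - 6 Q - 6 u$)
$F = 0$ ($F = \frac{0}{4 + 0} = \frac{0}{4} = 0 \cdot \frac{1}{4} = 0$)
$U{\left(R \right)} = \frac{R}{13}$ ($U{\left(R \right)} = R \frac{1}{13} = \frac{R}{13}$)
$w{\left(m,s \right)} = \frac{7}{4} - 3 s + \frac{m}{4}$ ($w{\left(m,s \right)} = - \frac{1}{2} + \frac{m - \left(-9 + 12 s\right)}{4} = - \frac{1}{2} + \frac{9 + m - 12 s}{4} = - \frac{1}{2} + \left(\frac{9}{4} - 3 s + \frac{m}{4}\right) = \frac{7}{4} - 3 s + \frac{m}{4}$)
$w{\left(F,5 \right)} \left(U{\left(-9 \right)} - 136\right) = \left(\frac{7}{4} - 15 + \frac{1}{4} \cdot 0\right) \left(\frac{1}{13} \left(-9\right) - 136\right) = \left(\frac{7}{4} - 15 + 0\right) \left(- \frac{9}{13} - 136\right) = \left(- \frac{53}{4}\right) \left(- \frac{1777}{13}\right) = \frac{94181}{52}$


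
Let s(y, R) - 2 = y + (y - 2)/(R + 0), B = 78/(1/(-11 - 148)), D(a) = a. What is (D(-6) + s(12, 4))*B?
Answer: -130221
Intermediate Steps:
B = -12402 (B = 78/(1/(-159)) = 78/(-1/159) = 78*(-159) = -12402)
s(y, R) = 2 + y + (-2 + y)/R (s(y, R) = 2 + (y + (y - 2)/(R + 0)) = 2 + (y + (-2 + y)/R) = 2 + y + (-2 + y)/R)
(D(-6) + s(12, 4))*B = (-6 + (-2 + 12 + 4*(2 + 12))/4)*(-12402) = (-6 + (-2 + 12 + 4*14)/4)*(-12402) = (-6 + (-2 + 12 + 56)/4)*(-12402) = (-6 + (1/4)*66)*(-12402) = (-6 + 33/2)*(-12402) = (21/2)*(-12402) = -130221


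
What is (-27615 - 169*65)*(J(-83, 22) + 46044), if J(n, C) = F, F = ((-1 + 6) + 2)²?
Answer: -1779189800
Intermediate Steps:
F = 49 (F = (5 + 2)² = 7² = 49)
J(n, C) = 49
(-27615 - 169*65)*(J(-83, 22) + 46044) = (-27615 - 169*65)*(49 + 46044) = (-27615 - 10985)*46093 = -38600*46093 = -1779189800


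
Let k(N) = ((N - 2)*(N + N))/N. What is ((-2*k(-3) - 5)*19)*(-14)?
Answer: -3990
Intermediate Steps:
k(N) = -4 + 2*N (k(N) = ((-2 + N)*(2*N))/N = (2*N*(-2 + N))/N = -4 + 2*N)
((-2*k(-3) - 5)*19)*(-14) = ((-2*(-4 + 2*(-3)) - 5)*19)*(-14) = ((-2*(-4 - 6) - 5)*19)*(-14) = ((-2*(-10) - 5)*19)*(-14) = ((20 - 5)*19)*(-14) = (15*19)*(-14) = 285*(-14) = -3990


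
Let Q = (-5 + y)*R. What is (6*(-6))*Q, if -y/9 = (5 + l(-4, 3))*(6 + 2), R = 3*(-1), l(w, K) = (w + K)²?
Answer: -47196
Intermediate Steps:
l(w, K) = (K + w)²
R = -3
y = -432 (y = -9*(5 + (3 - 4)²)*(6 + 2) = -9*(5 + (-1)²)*8 = -9*(5 + 1)*8 = -54*8 = -9*48 = -432)
Q = 1311 (Q = (-5 - 432)*(-3) = -437*(-3) = 1311)
(6*(-6))*Q = (6*(-6))*1311 = -36*1311 = -47196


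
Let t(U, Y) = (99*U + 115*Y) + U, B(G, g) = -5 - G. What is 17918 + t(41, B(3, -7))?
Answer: 21098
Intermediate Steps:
t(U, Y) = 100*U + 115*Y
17918 + t(41, B(3, -7)) = 17918 + (100*41 + 115*(-5 - 1*3)) = 17918 + (4100 + 115*(-5 - 3)) = 17918 + (4100 + 115*(-8)) = 17918 + (4100 - 920) = 17918 + 3180 = 21098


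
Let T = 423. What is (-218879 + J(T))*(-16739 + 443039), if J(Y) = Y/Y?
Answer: -93307691400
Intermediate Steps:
J(Y) = 1
(-218879 + J(T))*(-16739 + 443039) = (-218879 + 1)*(-16739 + 443039) = -218878*426300 = -93307691400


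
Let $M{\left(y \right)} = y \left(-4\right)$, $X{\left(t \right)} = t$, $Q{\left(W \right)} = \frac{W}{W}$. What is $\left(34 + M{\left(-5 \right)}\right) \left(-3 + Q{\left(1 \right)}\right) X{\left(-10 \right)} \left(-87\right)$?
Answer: $-93960$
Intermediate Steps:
$Q{\left(W \right)} = 1$
$M{\left(y \right)} = - 4 y$
$\left(34 + M{\left(-5 \right)}\right) \left(-3 + Q{\left(1 \right)}\right) X{\left(-10 \right)} \left(-87\right) = \left(34 - -20\right) \left(-3 + 1\right) \left(-10\right) \left(-87\right) = \left(34 + 20\right) \left(-2\right) \left(-10\right) \left(-87\right) = 54 \left(-2\right) \left(-10\right) \left(-87\right) = \left(-108\right) \left(-10\right) \left(-87\right) = 1080 \left(-87\right) = -93960$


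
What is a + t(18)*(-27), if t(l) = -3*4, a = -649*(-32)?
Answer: 21092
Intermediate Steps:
a = 20768
t(l) = -12
a + t(18)*(-27) = 20768 - 12*(-27) = 20768 + 324 = 21092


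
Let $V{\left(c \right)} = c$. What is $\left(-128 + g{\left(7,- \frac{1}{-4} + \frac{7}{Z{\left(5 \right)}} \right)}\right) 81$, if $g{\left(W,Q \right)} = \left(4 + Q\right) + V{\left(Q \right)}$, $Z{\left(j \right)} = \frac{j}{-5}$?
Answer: $- \frac{22275}{2} \approx -11138.0$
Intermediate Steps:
$Z{\left(j \right)} = - \frac{j}{5}$ ($Z{\left(j \right)} = j \left(- \frac{1}{5}\right) = - \frac{j}{5}$)
$g{\left(W,Q \right)} = 4 + 2 Q$ ($g{\left(W,Q \right)} = \left(4 + Q\right) + Q = 4 + 2 Q$)
$\left(-128 + g{\left(7,- \frac{1}{-4} + \frac{7}{Z{\left(5 \right)}} \right)}\right) 81 = \left(-128 + \left(4 + 2 \left(- \frac{1}{-4} + \frac{7}{\left(- \frac{1}{5}\right) 5}\right)\right)\right) 81 = \left(-128 + \left(4 + 2 \left(\left(-1\right) \left(- \frac{1}{4}\right) + \frac{7}{-1}\right)\right)\right) 81 = \left(-128 + \left(4 + 2 \left(\frac{1}{4} + 7 \left(-1\right)\right)\right)\right) 81 = \left(-128 + \left(4 + 2 \left(\frac{1}{4} - 7\right)\right)\right) 81 = \left(-128 + \left(4 + 2 \left(- \frac{27}{4}\right)\right)\right) 81 = \left(-128 + \left(4 - \frac{27}{2}\right)\right) 81 = \left(-128 - \frac{19}{2}\right) 81 = \left(- \frac{275}{2}\right) 81 = - \frac{22275}{2}$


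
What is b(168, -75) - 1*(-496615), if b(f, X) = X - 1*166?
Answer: 496374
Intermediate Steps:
b(f, X) = -166 + X (b(f, X) = X - 166 = -166 + X)
b(168, -75) - 1*(-496615) = (-166 - 75) - 1*(-496615) = -241 + 496615 = 496374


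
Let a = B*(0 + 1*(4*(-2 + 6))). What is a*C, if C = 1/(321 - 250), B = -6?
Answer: -96/71 ≈ -1.3521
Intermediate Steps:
C = 1/71 ≈ 0.014085
a = -96 (a = -6*(0 + 1*(4*(-2 + 6))) = -6*(0 + 1*(4*4)) = -6*(0 + 1*16) = -6*(0 + 16) = -6*16 = -96)
a*C = -96*1/71 = -96/71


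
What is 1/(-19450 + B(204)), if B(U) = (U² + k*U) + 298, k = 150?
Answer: 1/53064 ≈ 1.8845e-5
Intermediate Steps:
B(U) = 298 + U² + 150*U (B(U) = (U² + 150*U) + 298 = 298 + U² + 150*U)
1/(-19450 + B(204)) = 1/(-19450 + (298 + 204² + 150*204)) = 1/(-19450 + (298 + 41616 + 30600)) = 1/(-19450 + 72514) = 1/53064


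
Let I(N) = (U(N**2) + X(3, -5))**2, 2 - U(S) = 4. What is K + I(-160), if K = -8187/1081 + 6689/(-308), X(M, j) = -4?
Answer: 2233723/332948 ≈ 6.7089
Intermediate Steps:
U(S) = -2 (U(S) = 2 - 1*4 = 2 - 4 = -2)
K = -9752405/332948 (K = -8187*1/1081 + 6689*(-1/308) = -8187/1081 - 6689/308 = -9752405/332948 ≈ -29.291)
I(N) = 36 (I(N) = (-2 - 4)**2 = (-6)**2 = 36)
K + I(-160) = -9752405/332948 + 36 = 2233723/332948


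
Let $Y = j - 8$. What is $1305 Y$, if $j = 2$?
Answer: $-7830$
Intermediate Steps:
$Y = -6$ ($Y = 2 - 8 = -6$)
$1305 Y = 1305 \left(-6\right) = -7830$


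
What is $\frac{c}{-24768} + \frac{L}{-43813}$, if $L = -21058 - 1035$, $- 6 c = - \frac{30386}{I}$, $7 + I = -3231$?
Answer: $\frac{5316160855645}{10541247970176} \approx 0.50432$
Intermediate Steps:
$I = -3238$ ($I = -7 - 3231 = -3238$)
$c = - \frac{15193}{9714}$ ($c = - \frac{\left(-30386\right) \frac{1}{-3238}}{6} = - \frac{\left(-30386\right) \left(- \frac{1}{3238}\right)}{6} = \left(- \frac{1}{6}\right) \frac{15193}{1619} = - \frac{15193}{9714} \approx -1.564$)
$L = -22093$ ($L = -21058 - 1035 = -22093$)
$\frac{c}{-24768} + \frac{L}{-43813} = - \frac{15193}{9714 \left(-24768\right)} - \frac{22093}{-43813} = \left(- \frac{15193}{9714}\right) \left(- \frac{1}{24768}\right) - - \frac{22093}{43813} = \frac{15193}{240596352} + \frac{22093}{43813} = \frac{5316160855645}{10541247970176}$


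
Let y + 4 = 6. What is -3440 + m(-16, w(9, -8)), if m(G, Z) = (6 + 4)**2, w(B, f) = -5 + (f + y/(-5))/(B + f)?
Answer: -3340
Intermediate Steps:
y = 2 (y = -4 + 6 = 2)
w(B, f) = -5 + (-2/5 + f)/(B + f) (w(B, f) = -5 + (f + 2/(-5))/(B + f) = -5 + (f + 2*(-1/5))/(B + f) = -5 + (f - 2/5)/(B + f) = -5 + (-2/5 + f)/(B + f))
m(G, Z) = 100 (m(G, Z) = 10**2 = 100)
-3440 + m(-16, w(9, -8)) = -3440 + 100 = -3340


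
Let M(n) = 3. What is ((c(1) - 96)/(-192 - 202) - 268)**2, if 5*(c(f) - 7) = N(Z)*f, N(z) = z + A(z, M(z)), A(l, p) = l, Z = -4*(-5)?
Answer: 11132571121/155236 ≈ 71714.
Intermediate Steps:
Z = 20
N(z) = 2*z (N(z) = z + z = 2*z)
c(f) = 7 + 8*f (c(f) = 7 + ((2*20)*f)/5 = 7 + (40*f)/5 = 7 + 8*f)
((c(1) - 96)/(-192 - 202) - 268)**2 = (((7 + 8*1) - 96)/(-192 - 202) - 268)**2 = (((7 + 8) - 96)/(-394) - 268)**2 = ((15 - 96)*(-1/394) - 268)**2 = (-81*(-1/394) - 268)**2 = (81/394 - 268)**2 = (-105511/394)**2 = 11132571121/155236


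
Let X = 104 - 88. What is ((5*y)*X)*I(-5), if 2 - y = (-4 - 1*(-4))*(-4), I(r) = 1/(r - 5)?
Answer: -16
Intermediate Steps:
I(r) = 1/(-5 + r)
y = 2 (y = 2 - (-4 - 1*(-4))*(-4) = 2 - (-4 + 4)*(-4) = 2 - 0*(-4) = 2 - 1*0 = 2 + 0 = 2)
X = 16
((5*y)*X)*I(-5) = ((5*2)*16)/(-5 - 5) = (10*16)/(-10) = 160*(-1/10) = -16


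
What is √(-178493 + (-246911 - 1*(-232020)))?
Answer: 2*I*√48346 ≈ 439.75*I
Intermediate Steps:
√(-178493 + (-246911 - 1*(-232020))) = √(-178493 + (-246911 + 232020)) = √(-178493 - 14891) = √(-193384) = 2*I*√48346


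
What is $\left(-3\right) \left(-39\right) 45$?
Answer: $5265$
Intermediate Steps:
$\left(-3\right) \left(-39\right) 45 = 117 \cdot 45 = 5265$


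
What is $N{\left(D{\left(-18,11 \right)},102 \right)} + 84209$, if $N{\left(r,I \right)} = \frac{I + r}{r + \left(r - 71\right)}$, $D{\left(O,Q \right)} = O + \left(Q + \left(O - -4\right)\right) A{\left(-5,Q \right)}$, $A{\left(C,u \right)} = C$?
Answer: $\frac{589454}{7} \approx 84208.0$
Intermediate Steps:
$D{\left(O,Q \right)} = -20 - 5 Q - 4 O$ ($D{\left(O,Q \right)} = O + \left(Q + \left(O - -4\right)\right) \left(-5\right) = O + \left(Q + \left(O + 4\right)\right) \left(-5\right) = O + \left(Q + \left(4 + O\right)\right) \left(-5\right) = O + \left(4 + O + Q\right) \left(-5\right) = O - \left(20 + 5 O + 5 Q\right) = -20 - 5 Q - 4 O$)
$N{\left(r,I \right)} = \frac{I + r}{-71 + 2 r}$ ($N{\left(r,I \right)} = \frac{I + r}{r + \left(-71 + r\right)} = \frac{I + r}{-71 + 2 r}$)
$N{\left(D{\left(-18,11 \right)},102 \right)} + 84209 = \frac{102 - 3}{-71 + 2 \left(-20 - 55 - -72\right)} + 84209 = \frac{102 - 3}{-71 + 2 \left(-20 - 55 + 72\right)} + 84209 = \frac{102 - 3}{-71 + 2 \left(-3\right)} + 84209 = \frac{1}{-71 - 6} \cdot 99 + 84209 = \frac{1}{-77} \cdot 99 + 84209 = \left(- \frac{1}{77}\right) 99 + 84209 = - \frac{9}{7} + 84209 = \frac{589454}{7}$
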